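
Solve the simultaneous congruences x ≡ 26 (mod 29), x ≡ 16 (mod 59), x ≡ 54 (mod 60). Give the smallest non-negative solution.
The moduli 29, 59, 60 are pairwise coprime, so by the CRT there is a unique solution mod 29·59·60 = 102660.
Solve by successive substitution. Start with x ≡ 26 (mod 29).
  Combine with x ≡ 16 (mod 59): write x = 26 + 29·t and require 26 + 29·t ≡ 16 (mod 59), i.e. 29·t ≡ 16 − 26 ≡ 49 (mod 59). Since 29^(−1) ≡ 57 (mod 59), t ≡ 57·49 ≡ 20 (mod 59). So x ≡ 26 + 29·20 = 606 (mod 1711).
  Combine with x ≡ 54 (mod 60): write x = 606 + 1711·t and require 606 + 1711·t ≡ 54 (mod 60), i.e. 1711·t ≡ 54 − 606 ≡ 48 (mod 60). Since 1711^(−1) ≡ 31 (mod 60) (1711 ≡ 31 (mod 60)), t ≡ 31·48 ≡ 48 (mod 60). So x ≡ 606 + 1711·48 = 82734 (mod 102660).
Unique solution in [0, 102660): x = 82734.

Final answer: x ≡ 82734 (mod 102660); the representative in [0, 102660) is 82734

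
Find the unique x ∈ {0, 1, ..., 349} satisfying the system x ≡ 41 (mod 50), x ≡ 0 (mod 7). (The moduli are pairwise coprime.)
The moduli 50, 7 are pairwise coprime, so by the CRT there is a unique solution mod 50·7 = 350.
Solve by successive substitution. Start with x ≡ 41 (mod 50).
  Combine with x ≡ 0 (mod 7): write x = 41 + 50·t and require 41 + 50·t ≡ 0 (mod 7), i.e. 50·t ≡ 0 − 41 ≡ 1 (mod 7). Since 50^(−1) ≡ 1 (mod 7) (50 ≡ 1 (mod 7)), t ≡ 1·1 ≡ 1 (mod 7). So x ≡ 41 + 50·1 = 91 (mod 350).
Unique solution in [0, 350): x = 91.

Final answer: x ≡ 91 (mod 350); the representative in [0, 350) is 91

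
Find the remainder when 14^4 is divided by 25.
Use repeated squaring. Binary(4) = 100. Walk through the bits of the exponent 4 left-to-right: at each bit after the leading one, square the running value, then multiply by 14 if the bit is 1 (always reducing mod 25):
  bit 1 = 1 (leading): start with 14.
  bit 2 = 0: square 14^2 = 196 ≡ 21 (mod 25).
  bit 3 = 0: square 21^2 = 441 ≡ 16 (mod 25).
Final value: 14^4 ≡ 16 (mod 25).

Final answer: 16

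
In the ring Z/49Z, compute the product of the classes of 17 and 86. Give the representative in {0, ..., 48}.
41

Reduce the factors first: 86 ≡ 37 (mod 49), so 17 · 86 ≡ 17 · 37 (mod 49). 17 · 37 = 629. Dividing by 49: 629 = 12·49 + 41. So (17 · 86) mod 49 = 41.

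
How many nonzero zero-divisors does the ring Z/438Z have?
In Z/438Z each nonzero element is either a unit (gcd with 438 is 1) or a zero-divisor (gcd > 1). The number of units is φ(438): factorise 438 = 2 · 3 · 73, so φ(438) = (2 − 1) · (3 − 1) · (73 − 1) = 1 · 2 · 72 = 144. The nonzero elements number 438 − 1 = 437. Hence the nonzero zero-divisors number 437 − 144 = 293.

Final answer: Z/438Z has 293 nonzero zero-divisors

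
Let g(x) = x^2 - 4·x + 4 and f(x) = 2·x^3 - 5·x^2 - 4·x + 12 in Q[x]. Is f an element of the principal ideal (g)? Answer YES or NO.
In Q[x] the ideal (g) consists of all multiples of g, so f ∈ (g) iff g | f, i.e. iff the remainder of f on division by g is 0. Divide f by g (g is monic, so eliminate the leading term of the running remainder at each step):
  leading term 2·x^3: subtract (2·x)·g(x) = 2·x^3 - 8·x^2 + 8·x, leaving 3·x^2 - 12·x + 12
  leading term 3·x^2: subtract (3)·g(x) = 3·x^2 - 12·x + 12, leaving 0
The remainder is 0, so f(x) = g(x) · h(x) with h(x) = 2·x + 3. Hence g | f, i.e. f ∈ (g).

Final answer: YES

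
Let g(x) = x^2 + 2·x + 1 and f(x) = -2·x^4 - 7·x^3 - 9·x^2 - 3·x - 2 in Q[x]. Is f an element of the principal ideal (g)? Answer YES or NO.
NO

In Q[x] the ideal (g) consists of all multiples of g, so f ∈ (g) iff g | f, i.e. iff the remainder of f on division by g is 0. Divide f by g (g is monic, so eliminate the leading term of the running remainder at each step):
  leading term -2·x^4: subtract (-2·x^2)·g(x) = -2·x^4 - 4·x^3 - 2·x^2, leaving -3·x^3 - 7·x^2 - 3·x - 2
  leading term -3·x^3: subtract (-3·x)·g(x) = -3·x^3 - 6·x^2 - 3·x, leaving -x^2 - 2
  leading term -x^2: subtract (-1)·g(x) = -x^2 - 2·x - 1, leaving 2·x - 1
The remainder r(x) = 2·x - 1 ≠ 0 (and deg r < deg g), so g ∤ f, i.e. f ∉ (g).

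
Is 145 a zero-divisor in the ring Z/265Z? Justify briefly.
gcd(145, 265) = 5 > 1, so 145 is not a unit in Z/265Z. In Z/nZ every nonzero non-unit is a zero-divisor: explicitly, take b = 265/gcd = 53 ≠ 0 (mod 265); then 145·53 = 7685 = 29·265, i.e. 145·53 ≡ 0 (mod 265). So 145 is a zero-divisor.

Final answer: YES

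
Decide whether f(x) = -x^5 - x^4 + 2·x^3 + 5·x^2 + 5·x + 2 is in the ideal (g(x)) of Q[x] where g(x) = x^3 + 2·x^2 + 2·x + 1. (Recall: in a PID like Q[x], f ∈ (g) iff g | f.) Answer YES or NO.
In Q[x] the ideal (g) consists of all multiples of g, so f ∈ (g) iff g | f, i.e. iff the remainder of f on division by g is 0. Divide f by g (g is monic, so eliminate the leading term of the running remainder at each step):
  leading term -x^5: subtract (-x^2)·g(x) = -x^5 - 2·x^4 - 2·x^3 - x^2, leaving x^4 + 4·x^3 + 6·x^2 + 5·x + 2
  leading term x^4: subtract (x)·g(x) = x^4 + 2·x^3 + 2·x^2 + x, leaving 2·x^3 + 4·x^2 + 4·x + 2
  leading term 2·x^3: subtract (2)·g(x) = 2·x^3 + 4·x^2 + 4·x + 2, leaving 0
The remainder is 0, so f(x) = g(x) · h(x) with h(x) = -x^2 + x + 2. Hence g | f, i.e. f ∈ (g).

Final answer: YES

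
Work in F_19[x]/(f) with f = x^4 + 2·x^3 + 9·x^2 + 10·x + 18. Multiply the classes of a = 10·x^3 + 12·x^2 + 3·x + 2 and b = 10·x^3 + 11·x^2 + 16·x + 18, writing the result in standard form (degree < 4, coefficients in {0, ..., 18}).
Multiply as integer polynomials: a · b = 100·x^6 + 230·x^5 + 322·x^4 + 425·x^3 + 286·x^2 + 86·x + 36. Reducing coefficients mod 19: a · b ≡ 5·x^6 + 2·x^5 + 18·x^4 + 7·x^3 + x^2 + 10·x + 17. Now divide by f(x) = x^4 + 2·x^3 + 9·x^2 + 10·x + 18 in F_19[x], eliminating the leading term at each step:
  leading term 5·x^6: subtract (5·x^2)·f(x) = 5·x^6 + 10·x^5 + 7·x^4 + 12·x^3 + 14·x^2, leaving 11·x^5 + 11·x^4 + 14·x^3 + 6·x^2 + 10·x + 17 (coefficients mod 19)
  leading term 11·x^5: subtract (11·x)·f(x) = 11·x^5 + 3·x^4 + 4·x^3 + 15·x^2 + 8·x, leaving 8·x^4 + 10·x^3 + 10·x^2 + 2·x + 17 (coefficients mod 19)
  leading term 8·x^4: subtract (8)·f(x) = 8·x^4 + 16·x^3 + 15·x^2 + 4·x + 11, leaving 13·x^3 + 14·x^2 + 17·x + 6 (coefficients mod 19)
The degree is now < 4, so this is the remainder. Hence a · b ≡ 13·x^3 + 14·x^2 + 17·x + 6 in F_19[x]/(f).

Final answer: a · b ≡ 13·x^3 + 14·x^2 + 17·x + 6 (mod f(x))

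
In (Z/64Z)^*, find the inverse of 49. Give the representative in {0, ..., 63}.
Apply the extended Euclidean algorithm to (64, 49), tracking rows (r, s, t) with s·64 + t·49 = r. Each division r_prev = q·r_cur + r_new produces the new row as (previous row) − q·(current row):
  row A: (64, 1, 0)   [1·64 + 0·49 = 64]
  row B: (49, 0, 1)   [0·64 + 1·49 = 49]
  64 = 1·49 + 15   → row C = row A − 1·row B = (15, 1, −1)   [check: 1·64 − 1·49 = 15]
  49 = 3·15 + 4   → row D = row B − 3·row C = (4, −3, 4)   [check: −3·64 + 4·49 = 4]
  15 = 3·4 + 3   → row E = row C − 3·row D = (3, 10, −13)   [check: 10·64 − 13·49 = 3]
  4 = 1·3 + 1   → row F = row D − 1·row E = (1, −13, 17)   [check: −13·64 + 17·49 = 1]
  3 = 3·1 + 0   → remainder 0, stop. gcd = 1 (last nonzero row F).
The gcd is 1, so 49 is invertible mod 64. The last nonzero row gives −13·64 + 17·49 = 1, so t = 17. So 49^(−1) ≡ 17 (mod 64). Verify: 49 · 17 = 833 ≡ 1 (mod 64). ✓

Final answer: 49^(−1) ≡ 17 (mod 64)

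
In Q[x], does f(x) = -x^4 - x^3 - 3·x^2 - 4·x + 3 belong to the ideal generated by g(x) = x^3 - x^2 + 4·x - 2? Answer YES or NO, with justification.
NO

In Q[x] the ideal (g) consists of all multiples of g, so f ∈ (g) iff g | f, i.e. iff the remainder of f on division by g is 0. Divide f by g (g is monic, so eliminate the leading term of the running remainder at each step):
  leading term -x^4: subtract (-x)·g(x) = -x^4 + x^3 - 4·x^2 + 2·x, leaving -2·x^3 + x^2 - 6·x + 3
  leading term -2·x^3: subtract (-2)·g(x) = -2·x^3 + 2·x^2 - 8·x + 4, leaving -x^2 + 2·x - 1
The remainder r(x) = -x^2 + 2·x - 1 ≠ 0 (and deg r < deg g), so g ∤ f, i.e. f ∉ (g).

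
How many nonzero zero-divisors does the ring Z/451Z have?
Z/451Z has 50 nonzero zero-divisors

In Z/451Z each nonzero element is either a unit (gcd with 451 is 1) or a zero-divisor (gcd > 1). The number of units is φ(451): factorise 451 = 11 · 41, so φ(451) = (11 − 1) · (41 − 1) = 10 · 40 = 400. The nonzero elements number 451 − 1 = 450. Hence the nonzero zero-divisors number 450 − 400 = 50.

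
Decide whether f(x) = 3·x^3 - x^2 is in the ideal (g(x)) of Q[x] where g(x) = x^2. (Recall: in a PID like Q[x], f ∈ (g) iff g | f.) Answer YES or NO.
YES

In Q[x] the ideal (g) consists of all multiples of g, so f ∈ (g) iff g | f, i.e. iff the remainder of f on division by g is 0. Divide f by g (g is monic, so eliminate the leading term of the running remainder at each step):
  leading term 3·x^3: subtract (3·x)·g(x) = 3·x^3, leaving -x^2
  leading term -x^2: subtract (-1)·g(x) = -x^2, leaving 0
The remainder is 0, so f(x) = g(x) · h(x) with h(x) = 3·x - 1. Hence g | f, i.e. f ∈ (g).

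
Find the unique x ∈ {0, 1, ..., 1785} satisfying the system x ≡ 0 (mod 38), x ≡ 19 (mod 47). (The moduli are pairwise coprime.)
The moduli 38, 47 are pairwise coprime, so by the CRT there is a unique solution mod 38·47 = 1786.
Solve by successive substitution. Start with x ≡ 0 (mod 38).
  Combine with x ≡ 19 (mod 47): write x = 38·t and require 38·t ≡ 19 (mod 47). Since 38^(−1) ≡ 26 (mod 47), t ≡ 26·19 ≡ 24 (mod 47). So x ≡ 38·24 = 912 (mod 1786).
Unique solution in [0, 1786): x = 912.

Final answer: x ≡ 912 (mod 1786); the representative in [0, 1786) is 912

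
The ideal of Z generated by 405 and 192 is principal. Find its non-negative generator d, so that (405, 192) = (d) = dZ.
In the PID Z, (a, b) is generated by gcd(a, b). Compute gcd(405, 192) with the extended Euclidean algorithm, tracking rows (r, s, t) with s·405 + t·192 = r:
  row A: (405, 1, 0)   [1·405 + 0·192 = 405]
  row B: (192, 0, 1)   [0·405 + 1·192 = 192]
  405 = 2·192 + 21   → row C = row A − 2·row B = (21, 1, −2)   [check: 1·405 − 2·192 = 21]
  192 = 9·21 + 3   → row D = row B − 9·row C = (3, −9, 19)   [check: −9·405 + 19·192 = 3]
  21 = 7·3 + 0   → remainder 0, stop. gcd = 3 (last nonzero row D).
So gcd(405, 192) = 3, with Bézout identity −9·405 + 19·192 = 3. Containment (⊇): the Bézout identity exhibits 3 as an element of (405, 192), giving (3) ⊆ (405, 192). Containment (⊆): since 3 | 405 and 3 | 192 (405 = 3·135, 192 = 3·64), every Z-linear combination of 405 and 192 is divisible by 3, so (405, 192) ⊆ (3). Therefore (405, 192) = (3), d = 3.

Final answer: (405, 192) = (3); d = 3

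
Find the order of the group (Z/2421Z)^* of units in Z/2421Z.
(Z/2421Z)^* consists of the classes a with gcd(a, 2421) = 1, so its order is φ(2421). φ is multiplicative, with φ(p^e) = p^e − p^(e−1). Factorise 2421 = 3^2 · 269. Then
  φ(2421) = (3^2 − 3^1) · (269 − 1) = 6 · 268 = 1608.
Thus |(Z/2421Z)^*| = 1608.

Final answer: |(Z/2421Z)^*| = 1608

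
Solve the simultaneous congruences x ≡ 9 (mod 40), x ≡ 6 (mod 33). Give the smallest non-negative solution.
The moduli 40, 33 are pairwise coprime, so by the CRT there is a unique solution mod 40·33 = 1320.
Solve by successive substitution. Start with x ≡ 9 (mod 40).
  Combine with x ≡ 6 (mod 33): write x = 9 + 40·t and require 9 + 40·t ≡ 6 (mod 33), i.e. 40·t ≡ 6 − 9 ≡ 30 (mod 33). Since 40^(−1) ≡ 19 (mod 33) (40 ≡ 7 (mod 33)), t ≡ 19·30 ≡ 9 (mod 33). So x ≡ 9 + 40·9 = 369 (mod 1320).
Unique solution in [0, 1320): x = 369.

Final answer: x ≡ 369 (mod 1320); the representative in [0, 1320) is 369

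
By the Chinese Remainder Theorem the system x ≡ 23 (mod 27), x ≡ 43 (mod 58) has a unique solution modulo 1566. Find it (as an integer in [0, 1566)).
x ≡ 1319 (mod 1566); the representative in [0, 1566) is 1319

The moduli 27, 58 are pairwise coprime, so by the CRT there is a unique solution mod 27·58 = 1566.
Solve by successive substitution. Start with x ≡ 23 (mod 27).
  Combine with x ≡ 43 (mod 58): write x = 23 + 27·t and require 23 + 27·t ≡ 43 (mod 58), i.e. 27·t ≡ 43 − 23 ≡ 20 (mod 58). Since 27^(−1) ≡ 43 (mod 58), t ≡ 43·20 ≡ 48 (mod 58). So x ≡ 23 + 27·48 = 1319 (mod 1566).
Unique solution in [0, 1566): x = 1319.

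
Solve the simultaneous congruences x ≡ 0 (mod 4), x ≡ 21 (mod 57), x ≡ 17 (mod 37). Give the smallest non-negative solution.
x ≡ 3384 (mod 8436); the representative in [0, 8436) is 3384

The moduli 4, 57, 37 are pairwise coprime, so by the CRT there is a unique solution mod 4·57·37 = 8436.
Solve by successive substitution. Start with x ≡ 0 (mod 4).
  Combine with x ≡ 21 (mod 57): write x = 4·t and require 4·t ≡ 21 (mod 57). Since 4^(−1) ≡ 43 (mod 57), t ≡ 43·21 ≡ 48 (mod 57). So x ≡ 4·48 = 192 (mod 228).
  Combine with x ≡ 17 (mod 37): write x = 192 + 228·t and require 192 + 228·t ≡ 17 (mod 37), i.e. 228·t ≡ 17 − 192 ≡ 10 (mod 37). Since 228^(−1) ≡ 31 (mod 37) (228 ≡ 6 (mod 37)), t ≡ 31·10 ≡ 14 (mod 37). So x ≡ 192 + 228·14 = 3384 (mod 8436).
Unique solution in [0, 8436): x = 3384.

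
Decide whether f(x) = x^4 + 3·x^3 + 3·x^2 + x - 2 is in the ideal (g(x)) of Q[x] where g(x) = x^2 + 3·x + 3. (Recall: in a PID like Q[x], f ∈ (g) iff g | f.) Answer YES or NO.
In Q[x] the ideal (g) consists of all multiples of g, so f ∈ (g) iff g | f, i.e. iff the remainder of f on division by g is 0. Divide f by g (g is monic, so eliminate the leading term of the running remainder at each step):
  leading term x^4: subtract (x^2)·g(x) = x^4 + 3·x^3 + 3·x^2, leaving x - 2
The remainder r(x) = x - 2 ≠ 0 (and deg r < deg g), so g ∤ f, i.e. f ∉ (g).

Final answer: NO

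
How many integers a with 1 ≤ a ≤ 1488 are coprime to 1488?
The number of a ∈ {1, ..., 1488} with gcd(a, 1488) = 1 is by definition Euler's totient φ(1488). φ is multiplicative, with φ(p^e) = p^e − p^(e−1). Factorise 1488 = 2^4 · 3 · 31. Then
  φ(1488) = (2^4 − 2^3) · (3 − 1) · (31 − 1) = 8 · 2 · 30 = 480.
So there are 480 such integers.

Final answer: 480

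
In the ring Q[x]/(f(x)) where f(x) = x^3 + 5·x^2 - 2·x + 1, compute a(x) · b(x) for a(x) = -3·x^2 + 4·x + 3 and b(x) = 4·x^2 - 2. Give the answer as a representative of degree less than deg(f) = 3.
First multiply in Q[x] without reducing: a · b = -12·x^4 + 16·x^3 + 18·x^2 - 8·x - 6. Now divide by f(x) = x^3 + 5·x^2 - 2·x + 1, eliminating the leading term at each step:
  leading term -12·x^4: subtract (-12·x)·f(x) = -12·x^4 - 60·x^3 + 24·x^2 - 12·x, leaving 76·x^3 - 6·x^2 + 4·x - 6
  leading term 76·x^3: subtract (76)·f(x) = 76·x^3 + 380·x^2 - 152·x + 76, leaving -386·x^2 + 156·x - 82
The degree is now < 3, so this is the remainder. Hence a · b ≡ -386·x^2 + 156·x - 82 in Q[x]/(f).

Final answer: a · b ≡ -386·x^2 + 156·x - 82 (mod f(x))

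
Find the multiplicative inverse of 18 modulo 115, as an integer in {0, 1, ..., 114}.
Apply the extended Euclidean algorithm to (115, 18), tracking rows (r, s, t) with s·115 + t·18 = r. Each division r_prev = q·r_cur + r_new produces the new row as (previous row) − q·(current row):
  row A: (115, 1, 0)   [1·115 + 0·18 = 115]
  row B: (18, 0, 1)   [0·115 + 1·18 = 18]
  115 = 6·18 + 7   → row C = row A − 6·row B = (7, 1, −6)   [check: 1·115 − 6·18 = 7]
  18 = 2·7 + 4   → row D = row B − 2·row C = (4, −2, 13)   [check: −2·115 + 13·18 = 4]
  7 = 1·4 + 3   → row E = row C − 1·row D = (3, 3, −19)   [check: 3·115 − 19·18 = 3]
  4 = 1·3 + 1   → row F = row D − 1·row E = (1, −5, 32)   [check: −5·115 + 32·18 = 1]
  3 = 3·1 + 0   → remainder 0, stop. gcd = 1 (last nonzero row F).
The gcd is 1, so 18 is invertible mod 115. The last nonzero row gives −5·115 + 32·18 = 1, so t = 32. So 18^(−1) ≡ 32 (mod 115). Verify: 18 · 32 = 576 ≡ 1 (mod 115). ✓

Final answer: 18^(−1) ≡ 32 (mod 115)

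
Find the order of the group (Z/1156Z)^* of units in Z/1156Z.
|(Z/1156Z)^*| = 544

(Z/1156Z)^* consists of the classes a with gcd(a, 1156) = 1, so its order is φ(1156). φ is multiplicative, with φ(p^e) = p^e − p^(e−1). Factorise 1156 = 2^2 · 17^2. Then
  φ(1156) = (2^2 − 2^1) · (17^2 − 17^1) = 2 · 272 = 544.
Thus |(Z/1156Z)^*| = 544.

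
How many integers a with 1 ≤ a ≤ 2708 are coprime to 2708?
The number of a ∈ {1, ..., 2708} with gcd(a, 2708) = 1 is by definition Euler's totient φ(2708). φ is multiplicative, with φ(p^e) = p^e − p^(e−1). Factorise 2708 = 2^2 · 677. Then
  φ(2708) = (2^2 − 2^1) · (677 − 1) = 2 · 676 = 1352.
So there are 1352 such integers.

Final answer: 1352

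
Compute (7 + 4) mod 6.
5

Reduce the summands first: 7 ≡ 1 (mod 6), so 7 + 4 ≡ 1 + 4 (mod 6). 1 + 4 = 5; 5 = 0·6 + 5, so (7 + 4) mod 6 = 5.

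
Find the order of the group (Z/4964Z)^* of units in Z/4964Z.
(Z/4964Z)^* consists of the classes a with gcd(a, 4964) = 1, so its order is φ(4964). φ is multiplicative, with φ(p^e) = p^e − p^(e−1). Factorise 4964 = 2^2 · 17 · 73. Then
  φ(4964) = (2^2 − 2^1) · (17 − 1) · (73 − 1) = 2 · 16 · 72 = 2304.
Thus |(Z/4964Z)^*| = 2304.

Final answer: |(Z/4964Z)^*| = 2304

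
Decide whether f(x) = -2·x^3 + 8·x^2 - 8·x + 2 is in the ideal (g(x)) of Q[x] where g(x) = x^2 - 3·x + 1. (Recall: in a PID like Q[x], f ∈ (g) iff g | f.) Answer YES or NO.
In Q[x] the ideal (g) consists of all multiples of g, so f ∈ (g) iff g | f, i.e. iff the remainder of f on division by g is 0. Divide f by g (g is monic, so eliminate the leading term of the running remainder at each step):
  leading term -2·x^3: subtract (-2·x)·g(x) = -2·x^3 + 6·x^2 - 2·x, leaving 2·x^2 - 6·x + 2
  leading term 2·x^2: subtract (2)·g(x) = 2·x^2 - 6·x + 2, leaving 0
The remainder is 0, so f(x) = g(x) · h(x) with h(x) = 2 - 2·x. Hence g | f, i.e. f ∈ (g).

Final answer: YES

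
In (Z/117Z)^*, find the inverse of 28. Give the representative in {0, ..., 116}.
28^(−1) ≡ 46 (mod 117)

Apply the extended Euclidean algorithm to (117, 28), tracking rows (r, s, t) with s·117 + t·28 = r. Each division r_prev = q·r_cur + r_new produces the new row as (previous row) − q·(current row):
  row A: (117, 1, 0)   [1·117 + 0·28 = 117]
  row B: (28, 0, 1)   [0·117 + 1·28 = 28]
  117 = 4·28 + 5   → row C = row A − 4·row B = (5, 1, −4)   [check: 1·117 − 4·28 = 5]
  28 = 5·5 + 3   → row D = row B − 5·row C = (3, −5, 21)   [check: −5·117 + 21·28 = 3]
  5 = 1·3 + 2   → row E = row C − 1·row D = (2, 6, −25)   [check: 6·117 − 25·28 = 2]
  3 = 1·2 + 1   → row F = row D − 1·row E = (1, −11, 46)   [check: −11·117 + 46·28 = 1]
  2 = 2·1 + 0   → remainder 0, stop. gcd = 1 (last nonzero row F).
The gcd is 1, so 28 is invertible mod 117. The last nonzero row gives −11·117 + 46·28 = 1, so t = 46. So 28^(−1) ≡ 46 (mod 117). Verify: 28 · 46 = 1288 ≡ 1 (mod 117). ✓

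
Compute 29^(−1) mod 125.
29^(−1) ≡ 69 (mod 125)

Apply the extended Euclidean algorithm to (125, 29), tracking rows (r, s, t) with s·125 + t·29 = r. Each division r_prev = q·r_cur + r_new produces the new row as (previous row) − q·(current row):
  row A: (125, 1, 0)   [1·125 + 0·29 = 125]
  row B: (29, 0, 1)   [0·125 + 1·29 = 29]
  125 = 4·29 + 9   → row C = row A − 4·row B = (9, 1, −4)   [check: 1·125 − 4·29 = 9]
  29 = 3·9 + 2   → row D = row B − 3·row C = (2, −3, 13)   [check: −3·125 + 13·29 = 2]
  9 = 4·2 + 1   → row E = row C − 4·row D = (1, 13, −56)   [check: 13·125 − 56·29 = 1]
  2 = 2·1 + 0   → remainder 0, stop. gcd = 1 (last nonzero row E).
The gcd is 1, so 29 is invertible mod 125. The last nonzero row gives 13·125 − 56·29 = 1, so t = −56. So 29^(−1) ≡ −56 ≡ 69 (mod 125). Verify: 29 · 69 = 2001 ≡ 1 (mod 125). ✓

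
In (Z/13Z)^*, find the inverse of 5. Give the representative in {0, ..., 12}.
5^(−1) ≡ 8 (mod 13)

Apply the extended Euclidean algorithm to (13, 5), tracking rows (r, s, t) with s·13 + t·5 = r. Each division r_prev = q·r_cur + r_new produces the new row as (previous row) − q·(current row):
  row A: (13, 1, 0)   [1·13 + 0·5 = 13]
  row B: (5, 0, 1)   [0·13 + 1·5 = 5]
  13 = 2·5 + 3   → row C = row A − 2·row B = (3, 1, −2)   [check: 1·13 − 2·5 = 3]
  5 = 1·3 + 2   → row D = row B − 1·row C = (2, −1, 3)   [check: −1·13 + 3·5 = 2]
  3 = 1·2 + 1   → row E = row C − 1·row D = (1, 2, −5)   [check: 2·13 − 5·5 = 1]
  2 = 2·1 + 0   → remainder 0, stop. gcd = 1 (last nonzero row E).
The gcd is 1, so 5 is invertible mod 13. The last nonzero row gives 2·13 − 5·5 = 1, so t = −5. So 5^(−1) ≡ −5 ≡ 8 (mod 13). Verify: 5 · 8 = 40 ≡ 1 (mod 13). ✓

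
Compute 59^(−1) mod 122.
59^(−1) ≡ 91 (mod 122)

Apply the extended Euclidean algorithm to (122, 59), tracking rows (r, s, t) with s·122 + t·59 = r. Each division r_prev = q·r_cur + r_new produces the new row as (previous row) − q·(current row):
  row A: (122, 1, 0)   [1·122 + 0·59 = 122]
  row B: (59, 0, 1)   [0·122 + 1·59 = 59]
  122 = 2·59 + 4   → row C = row A − 2·row B = (4, 1, −2)   [check: 1·122 − 2·59 = 4]
  59 = 14·4 + 3   → row D = row B − 14·row C = (3, −14, 29)   [check: −14·122 + 29·59 = 3]
  4 = 1·3 + 1   → row E = row C − 1·row D = (1, 15, −31)   [check: 15·122 − 31·59 = 1]
  3 = 3·1 + 0   → remainder 0, stop. gcd = 1 (last nonzero row E).
The gcd is 1, so 59 is invertible mod 122. The last nonzero row gives 15·122 − 31·59 = 1, so t = −31. So 59^(−1) ≡ −31 ≡ 91 (mod 122). Verify: 59 · 91 = 5369 ≡ 1 (mod 122). ✓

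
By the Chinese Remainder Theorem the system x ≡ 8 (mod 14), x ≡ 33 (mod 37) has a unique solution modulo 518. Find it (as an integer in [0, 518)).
The moduli 14, 37 are pairwise coprime, so by the CRT there is a unique solution mod 14·37 = 518.
Solve by successive substitution. Start with x ≡ 8 (mod 14).
  Combine with x ≡ 33 (mod 37): write x = 8 + 14·t and require 8 + 14·t ≡ 33 (mod 37), i.e. 14·t ≡ 33 − 8 ≡ 25 (mod 37). Since 14^(−1) ≡ 8 (mod 37), t ≡ 8·25 ≡ 15 (mod 37). So x ≡ 8 + 14·15 = 218 (mod 518).
Unique solution in [0, 518): x = 218.

Final answer: x ≡ 218 (mod 518); the representative in [0, 518) is 218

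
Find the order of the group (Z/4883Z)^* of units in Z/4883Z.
(Z/4883Z)^* consists of the classes a with gcd(a, 4883) = 1, so its order is φ(4883). φ is multiplicative, with φ(p^e) = p^e − p^(e−1). Factorise 4883 = 19 · 257. Then
  φ(4883) = (19 − 1) · (257 − 1) = 18 · 256 = 4608.
Thus |(Z/4883Z)^*| = 4608.

Final answer: |(Z/4883Z)^*| = 4608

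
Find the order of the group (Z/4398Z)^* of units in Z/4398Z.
(Z/4398Z)^* consists of the classes a with gcd(a, 4398) = 1, so its order is φ(4398). φ is multiplicative, with φ(p^e) = p^e − p^(e−1). Factorise 4398 = 2 · 3 · 733. Then
  φ(4398) = (2 − 1) · (3 − 1) · (733 − 1) = 1 · 2 · 732 = 1464.
Thus |(Z/4398Z)^*| = 1464.

Final answer: |(Z/4398Z)^*| = 1464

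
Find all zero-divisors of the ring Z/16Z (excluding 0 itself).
An element a ∈ Z/16Z (with a ≠ 0) is a zero-divisor iff gcd(a, 16) > 1 (because a is a unit precisely when gcd(a, n) = 1, and in Z/nZ every nonzero, non-unit element is a zero-divisor). Scan a = 1, ..., 15 and keep those with gcd(a, 16) > 1:
  gcd(2, 16) = 2, gcd(4, 16) = 4, gcd(6, 16) = 2, gcd(8, 16) = 8, gcd(10, 16) = 2, gcd(12, 16) = 4, gcd(14, 16) = 2.
All other a ∈ {1, ..., 15} have gcd(a, 16) = 1 and are units. So the nonzero zero-divisors are exactly the 7 values of a appearing in this scan.

Final answer: nonzero zero-divisors of Z/16Z = {2, 4, 6, 8, 10, 12, 14}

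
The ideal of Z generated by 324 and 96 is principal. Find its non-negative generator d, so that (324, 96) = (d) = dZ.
(324, 96) = (12); d = 12

In the PID Z, (a, b) is generated by gcd(a, b). Compute gcd(324, 96) with the extended Euclidean algorithm, tracking rows (r, s, t) with s·324 + t·96 = r:
  row A: (324, 1, 0)   [1·324 + 0·96 = 324]
  row B: (96, 0, 1)   [0·324 + 1·96 = 96]
  324 = 3·96 + 36   → row C = row A − 3·row B = (36, 1, −3)   [check: 1·324 − 3·96 = 36]
  96 = 2·36 + 24   → row D = row B − 2·row C = (24, −2, 7)   [check: −2·324 + 7·96 = 24]
  36 = 1·24 + 12   → row E = row C − 1·row D = (12, 3, −10)   [check: 3·324 − 10·96 = 12]
  24 = 2·12 + 0   → remainder 0, stop. gcd = 12 (last nonzero row E).
So gcd(324, 96) = 12, with Bézout identity 3·324 − 10·96 = 12. Containment (⊇): the Bézout identity exhibits 12 as an element of (324, 96), giving (12) ⊆ (324, 96). Containment (⊆): since 12 | 324 and 12 | 96 (324 = 12·27, 96 = 12·8), every Z-linear combination of 324 and 96 is divisible by 12, so (324, 96) ⊆ (12). Therefore (324, 96) = (12), d = 12.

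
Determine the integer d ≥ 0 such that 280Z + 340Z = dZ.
In the PID Z, (a, b) is generated by gcd(a, b). Compute gcd(340, 280) with the extended Euclidean algorithm, tracking rows (r, s, t) with s·340 + t·280 = r:
  row A: (340, 1, 0)   [1·340 + 0·280 = 340]
  row B: (280, 0, 1)   [0·340 + 1·280 = 280]
  340 = 1·280 + 60   → row C = row A − 1·row B = (60, 1, −1)   [check: 1·340 − 1·280 = 60]
  280 = 4·60 + 40   → row D = row B − 4·row C = (40, −4, 5)   [check: −4·340 + 5·280 = 40]
  60 = 1·40 + 20   → row E = row C − 1·row D = (20, 5, −6)   [check: 5·340 − 6·280 = 20]
  40 = 2·20 + 0   → remainder 0, stop. gcd = 20 (last nonzero row E).
So gcd(280, 340) = 20, with Bézout identity 5·340 − 6·280 = 20. Containment (⊇): the Bézout identity exhibits 20 as an element of (280, 340), giving (20) ⊆ (280, 340). Containment (⊆): since 20 | 280 and 20 | 340 (280 = 20·14, 340 = 20·17), every Z-linear combination of 280 and 340 is divisible by 20, so (280, 340) ⊆ (20). Therefore (280, 340) = (20), d = 20.

Final answer: (280, 340) = (20); d = 20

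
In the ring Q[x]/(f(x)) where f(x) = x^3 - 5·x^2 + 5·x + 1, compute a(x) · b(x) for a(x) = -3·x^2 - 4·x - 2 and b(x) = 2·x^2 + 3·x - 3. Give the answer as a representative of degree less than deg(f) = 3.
First multiply in Q[x] without reducing: a · b = -6·x^4 - 17·x^3 - 7·x^2 + 6·x + 6. Now divide by f(x) = x^3 - 5·x^2 + 5·x + 1, eliminating the leading term at each step:
  leading term -6·x^4: subtract (-6·x)·f(x) = -6·x^4 + 30·x^3 - 30·x^2 - 6·x, leaving -47·x^3 + 23·x^2 + 12·x + 6
  leading term -47·x^3: subtract (-47)·f(x) = -47·x^3 + 235·x^2 - 235·x - 47, leaving -212·x^2 + 247·x + 53
The degree is now < 3, so this is the remainder. Hence a · b ≡ -212·x^2 + 247·x + 53 in Q[x]/(f).

Final answer: a · b ≡ -212·x^2 + 247·x + 53 (mod f(x))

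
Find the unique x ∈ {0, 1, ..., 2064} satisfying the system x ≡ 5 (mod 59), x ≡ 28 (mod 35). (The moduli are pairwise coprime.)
x ≡ 1008 (mod 2065); the representative in [0, 2065) is 1008

The moduli 59, 35 are pairwise coprime, so by the CRT there is a unique solution mod 59·35 = 2065.
Solve by successive substitution. Start with x ≡ 5 (mod 59).
  Combine with x ≡ 28 (mod 35): write x = 5 + 59·t and require 5 + 59·t ≡ 28 (mod 35), i.e. 59·t ≡ 28 − 5 ≡ 23 (mod 35). Since 59^(−1) ≡ 19 (mod 35) (59 ≡ 24 (mod 35)), t ≡ 19·23 ≡ 17 (mod 35). So x ≡ 5 + 59·17 = 1008 (mod 2065).
Unique solution in [0, 2065): x = 1008.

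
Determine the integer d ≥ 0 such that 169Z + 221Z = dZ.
(169, 221) = (13); d = 13

In the PID Z, (a, b) is generated by gcd(a, b). Compute gcd(221, 169) with the extended Euclidean algorithm, tracking rows (r, s, t) with s·221 + t·169 = r:
  row A: (221, 1, 0)   [1·221 + 0·169 = 221]
  row B: (169, 0, 1)   [0·221 + 1·169 = 169]
  221 = 1·169 + 52   → row C = row A − 1·row B = (52, 1, −1)   [check: 1·221 − 1·169 = 52]
  169 = 3·52 + 13   → row D = row B − 3·row C = (13, −3, 4)   [check: −3·221 + 4·169 = 13]
  52 = 4·13 + 0   → remainder 0, stop. gcd = 13 (last nonzero row D).
So gcd(169, 221) = 13, with Bézout identity −3·221 + 4·169 = 13. Containment (⊇): the Bézout identity exhibits 13 as an element of (169, 221), giving (13) ⊆ (169, 221). Containment (⊆): since 13 | 169 and 13 | 221 (169 = 13·13, 221 = 13·17), every Z-linear combination of 169 and 221 is divisible by 13, so (169, 221) ⊆ (13). Therefore (169, 221) = (13), d = 13.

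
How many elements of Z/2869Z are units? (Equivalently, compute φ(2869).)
Z/2869Z has φ(2869) = 2700 units

An element a ∈ Z/2869Z is a unit iff gcd(a, 2869) = 1, so the number of units is φ(2869). φ is multiplicative, with φ(p^e) = p^e − p^(e−1). Factorise 2869 = 19 · 151. Then
  φ(2869) = (19 − 1) · (151 − 1) = 18 · 150 = 2700.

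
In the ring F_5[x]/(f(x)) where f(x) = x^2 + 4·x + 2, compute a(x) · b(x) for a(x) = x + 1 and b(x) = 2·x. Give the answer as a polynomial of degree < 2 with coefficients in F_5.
a · b ≡ 4·x + 1 (mod f(x))

Multiply as integer polynomials: a · b = 2·x^2 + 2·x. Reducing coefficients mod 5: a · b ≡ 2·x^2 + 2·x. Now divide by f(x) = x^2 + 4·x + 2 in F_5[x], eliminating the leading term at each step:
  leading term 2·x^2: subtract (2)·f(x) = 2·x^2 + 3·x + 4, leaving 4·x + 1 (coefficients mod 5)
The degree is now < 2, so this is the remainder. Hence a · b ≡ 4·x + 1 in F_5[x]/(f).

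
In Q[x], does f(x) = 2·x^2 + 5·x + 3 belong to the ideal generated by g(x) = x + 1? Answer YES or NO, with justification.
YES

In Q[x] the ideal (g) consists of all multiples of g, so f ∈ (g) iff g | f, i.e. iff the remainder of f on division by g is 0. Divide f by g (g is monic, so eliminate the leading term of the running remainder at each step):
  leading term 2·x^2: subtract (2·x)·g(x) = 2·x^2 + 2·x, leaving 3·x + 3
  leading term 3·x: subtract (3)·g(x) = 3·x + 3, leaving 0
The remainder is 0, so f(x) = g(x) · h(x) with h(x) = 2·x + 3. Hence g | f, i.e. f ∈ (g).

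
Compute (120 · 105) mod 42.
0

Reduce the factors first: 120 ≡ 36, 105 ≡ 21 (mod 42), so 120 · 105 ≡ 36 · 21 (mod 42). 36 · 21 = 756. Dividing by 42: 756 = 18·42 + 0. So (120 · 105) mod 42 = 0.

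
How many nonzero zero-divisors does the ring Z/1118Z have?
In Z/1118Z each nonzero element is either a unit (gcd with 1118 is 1) or a zero-divisor (gcd > 1). The number of units is φ(1118): factorise 1118 = 2 · 13 · 43, so φ(1118) = (2 − 1) · (13 − 1) · (43 − 1) = 1 · 12 · 42 = 504. The nonzero elements number 1118 − 1 = 1117. Hence the nonzero zero-divisors number 1117 − 504 = 613.

Final answer: Z/1118Z has 613 nonzero zero-divisors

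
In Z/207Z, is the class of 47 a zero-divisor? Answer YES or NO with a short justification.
NO

gcd(47, 207) = 1, so 47 is a unit in Z/207Z (it has a multiplicative inverse). A unit cannot be a zero-divisor: if 47·b ≡ 0 then multiplying both sides by 47^(−1) gives b ≡ 0. So 47 is not a zero-divisor.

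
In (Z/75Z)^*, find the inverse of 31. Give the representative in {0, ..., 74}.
31^(−1) ≡ 46 (mod 75)

Apply the extended Euclidean algorithm to (75, 31), tracking rows (r, s, t) with s·75 + t·31 = r. Each division r_prev = q·r_cur + r_new produces the new row as (previous row) − q·(current row):
  row A: (75, 1, 0)   [1·75 + 0·31 = 75]
  row B: (31, 0, 1)   [0·75 + 1·31 = 31]
  75 = 2·31 + 13   → row C = row A − 2·row B = (13, 1, −2)   [check: 1·75 − 2·31 = 13]
  31 = 2·13 + 5   → row D = row B − 2·row C = (5, −2, 5)   [check: −2·75 + 5·31 = 5]
  13 = 2·5 + 3   → row E = row C − 2·row D = (3, 5, −12)   [check: 5·75 − 12·31 = 3]
  5 = 1·3 + 2   → row F = row D − 1·row E = (2, −7, 17)   [check: −7·75 + 17·31 = 2]
  3 = 1·2 + 1   → row G = row E − 1·row F = (1, 12, −29)   [check: 12·75 − 29·31 = 1]
  2 = 2·1 + 0   → remainder 0, stop. gcd = 1 (last nonzero row G).
The gcd is 1, so 31 is invertible mod 75. The last nonzero row gives 12·75 − 29·31 = 1, so t = −29. So 31^(−1) ≡ −29 ≡ 46 (mod 75). Verify: 31 · 46 = 1426 ≡ 1 (mod 75). ✓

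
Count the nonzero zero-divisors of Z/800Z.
Z/800Z has 479 nonzero zero-divisors

In Z/800Z each nonzero element is either a unit (gcd with 800 is 1) or a zero-divisor (gcd > 1). The number of units is φ(800): factorise 800 = 2^5 · 5^2, so φ(800) = (2^5 − 2^4) · (5^2 − 5^1) = 16 · 20 = 320. The nonzero elements number 800 − 1 = 799. Hence the nonzero zero-divisors number 799 − 320 = 479.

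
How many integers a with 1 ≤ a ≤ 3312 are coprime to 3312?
1056

The number of a ∈ {1, ..., 3312} with gcd(a, 3312) = 1 is by definition Euler's totient φ(3312). φ is multiplicative, with φ(p^e) = p^e − p^(e−1). Factorise 3312 = 2^4 · 3^2 · 23. Then
  φ(3312) = (2^4 − 2^3) · (3^2 − 3^1) · (23 − 1) = 8 · 6 · 22 = 1056.
So there are 1056 such integers.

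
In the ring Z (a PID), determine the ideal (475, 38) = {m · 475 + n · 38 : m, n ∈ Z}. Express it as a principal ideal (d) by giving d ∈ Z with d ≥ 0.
In the PID Z, (a, b) is generated by gcd(a, b). Compute gcd(475, 38) with the extended Euclidean algorithm, tracking rows (r, s, t) with s·475 + t·38 = r:
  row A: (475, 1, 0)   [1·475 + 0·38 = 475]
  row B: (38, 0, 1)   [0·475 + 1·38 = 38]
  475 = 12·38 + 19   → row C = row A − 12·row B = (19, 1, −12)   [check: 1·475 − 12·38 = 19]
  38 = 2·19 + 0   → remainder 0, stop. gcd = 19 (last nonzero row C).
So gcd(475, 38) = 19, with Bézout identity 1·475 − 12·38 = 19. Containment (⊇): the Bézout identity exhibits 19 as an element of (475, 38), giving (19) ⊆ (475, 38). Containment (⊆): since 19 | 475 and 19 | 38 (475 = 19·25, 38 = 19·2), every Z-linear combination of 475 and 38 is divisible by 19, so (475, 38) ⊆ (19). Therefore (475, 38) = (19), d = 19.

Final answer: (475, 38) = (19); d = 19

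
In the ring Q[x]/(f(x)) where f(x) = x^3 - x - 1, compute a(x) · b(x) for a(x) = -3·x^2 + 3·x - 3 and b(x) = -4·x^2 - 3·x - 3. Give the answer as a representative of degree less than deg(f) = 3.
a · b ≡ 24·x^2 + 9·x + 6 (mod f(x))

First multiply in Q[x] without reducing: a · b = 12·x^4 - 3·x^3 + 12·x^2 + 9. Now divide by f(x) = x^3 - x - 1, eliminating the leading term at each step:
  leading term 12·x^4: subtract (12·x)·f(x) = 12·x^4 - 12·x^2 - 12·x, leaving -3·x^3 + 24·x^2 + 12·x + 9
  leading term -3·x^3: subtract (-3)·f(x) = -3·x^3 + 3·x + 3, leaving 24·x^2 + 9·x + 6
The degree is now < 3, so this is the remainder. Hence a · b ≡ 24·x^2 + 9·x + 6 in Q[x]/(f).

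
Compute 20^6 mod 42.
22

Use repeated squaring. Binary(6) = 110. Walk through the bits of the exponent 6 left-to-right: at each bit after the leading one, square the running value, then multiply by 20 if the bit is 1 (always reducing mod 42):
  bit 1 = 1 (leading): start with 20.
  bit 2 = 1: square 20^2 = 400 ≡ 22; bit is 1, so multiply 22·20 = 440 ≡ 20 (mod 42).
  bit 3 = 0: square 20^2 = 400 ≡ 22 (mod 42).
Final value: 20^6 ≡ 22 (mod 42).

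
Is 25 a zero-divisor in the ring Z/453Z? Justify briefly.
NO

gcd(25, 453) = 1, so 25 is a unit in Z/453Z (it has a multiplicative inverse). A unit cannot be a zero-divisor: if 25·b ≡ 0 then multiplying both sides by 25^(−1) gives b ≡ 0. So 25 is not a zero-divisor.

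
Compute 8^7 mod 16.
0

Use repeated squaring. Binary(7) = 111. Walk through the bits of the exponent 7 left-to-right: at each bit after the leading one, square the running value, then multiply by 8 if the bit is 1 (always reducing mod 16):
  bit 1 = 1 (leading): start with 8.
  bit 2 = 1: square 8^2 = 64 ≡ 0; bit is 1, so multiply 0·8 = 0 (mod 16).
  bit 3 = 1: square 0^2 = 0; bit is 1, so multiply 0·8 = 0 (mod 16).
Final value: 8^7 ≡ 0 (mod 16).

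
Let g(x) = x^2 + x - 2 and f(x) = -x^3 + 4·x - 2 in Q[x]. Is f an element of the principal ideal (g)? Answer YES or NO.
In Q[x] the ideal (g) consists of all multiples of g, so f ∈ (g) iff g | f, i.e. iff the remainder of f on division by g is 0. Divide f by g (g is monic, so eliminate the leading term of the running remainder at each step):
  leading term -x^3: subtract (-x)·g(x) = -x^3 - x^2 + 2·x, leaving x^2 + 2·x - 2
  leading term x^2: subtract (1)·g(x) = x^2 + x - 2, leaving x
The remainder r(x) = x ≠ 0 (and deg r < deg g), so g ∤ f, i.e. f ∉ (g).

Final answer: NO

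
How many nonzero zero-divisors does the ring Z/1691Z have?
In Z/1691Z each nonzero element is either a unit (gcd with 1691 is 1) or a zero-divisor (gcd > 1). The number of units is φ(1691): factorise 1691 = 19 · 89, so φ(1691) = (19 − 1) · (89 − 1) = 18 · 88 = 1584. The nonzero elements number 1691 − 1 = 1690. Hence the nonzero zero-divisors number 1690 − 1584 = 106.

Final answer: Z/1691Z has 106 nonzero zero-divisors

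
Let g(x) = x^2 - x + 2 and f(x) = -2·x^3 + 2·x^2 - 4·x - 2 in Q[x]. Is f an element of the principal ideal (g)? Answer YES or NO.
In Q[x] the ideal (g) consists of all multiples of g, so f ∈ (g) iff g | f, i.e. iff the remainder of f on division by g is 0. Divide f by g (g is monic, so eliminate the leading term of the running remainder at each step):
  leading term -2·x^3: subtract (-2·x)·g(x) = -2·x^3 + 2·x^2 - 4·x, leaving -2
The remainder r(x) = -2 ≠ 0 (and deg r < deg g), so g ∤ f, i.e. f ∉ (g).

Final answer: NO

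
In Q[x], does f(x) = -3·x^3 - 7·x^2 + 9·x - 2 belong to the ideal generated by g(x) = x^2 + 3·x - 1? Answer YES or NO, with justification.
In Q[x] the ideal (g) consists of all multiples of g, so f ∈ (g) iff g | f, i.e. iff the remainder of f on division by g is 0. Divide f by g (g is monic, so eliminate the leading term of the running remainder at each step):
  leading term -3·x^3: subtract (-3·x)·g(x) = -3·x^3 - 9·x^2 + 3·x, leaving 2·x^2 + 6·x - 2
  leading term 2·x^2: subtract (2)·g(x) = 2·x^2 + 6·x - 2, leaving 0
The remainder is 0, so f(x) = g(x) · h(x) with h(x) = 2 - 3·x. Hence g | f, i.e. f ∈ (g).

Final answer: YES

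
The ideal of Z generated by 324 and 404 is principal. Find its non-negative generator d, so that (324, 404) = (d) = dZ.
In the PID Z, (a, b) is generated by gcd(a, b). Compute gcd(404, 324) with the extended Euclidean algorithm, tracking rows (r, s, t) with s·404 + t·324 = r:
  row A: (404, 1, 0)   [1·404 + 0·324 = 404]
  row B: (324, 0, 1)   [0·404 + 1·324 = 324]
  404 = 1·324 + 80   → row C = row A − 1·row B = (80, 1, −1)   [check: 1·404 − 1·324 = 80]
  324 = 4·80 + 4   → row D = row B − 4·row C = (4, −4, 5)   [check: −4·404 + 5·324 = 4]
  80 = 20·4 + 0   → remainder 0, stop. gcd = 4 (last nonzero row D).
So gcd(324, 404) = 4, with Bézout identity −4·404 + 5·324 = 4. Containment (⊇): the Bézout identity exhibits 4 as an element of (324, 404), giving (4) ⊆ (324, 404). Containment (⊆): since 4 | 324 and 4 | 404 (324 = 4·81, 404 = 4·101), every Z-linear combination of 324 and 404 is divisible by 4, so (324, 404) ⊆ (4). Therefore (324, 404) = (4), d = 4.

Final answer: (324, 404) = (4); d = 4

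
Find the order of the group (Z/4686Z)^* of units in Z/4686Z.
|(Z/4686Z)^*| = 1400

(Z/4686Z)^* consists of the classes a with gcd(a, 4686) = 1, so its order is φ(4686). φ is multiplicative, with φ(p^e) = p^e − p^(e−1). Factorise 4686 = 2 · 3 · 11 · 71. Then
  φ(4686) = (2 − 1) · (3 − 1) · (11 − 1) · (71 − 1) = 1 · 2 · 10 · 70 = 1400.
Thus |(Z/4686Z)^*| = 1400.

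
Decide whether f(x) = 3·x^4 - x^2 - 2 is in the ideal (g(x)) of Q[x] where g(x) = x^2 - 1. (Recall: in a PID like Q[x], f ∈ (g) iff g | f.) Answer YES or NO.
YES

In Q[x] the ideal (g) consists of all multiples of g, so f ∈ (g) iff g | f, i.e. iff the remainder of f on division by g is 0. Divide f by g (g is monic, so eliminate the leading term of the running remainder at each step):
  leading term 3·x^4: subtract (3·x^2)·g(x) = 3·x^4 - 3·x^2, leaving 2·x^2 - 2
  leading term 2·x^2: subtract (2)·g(x) = 2·x^2 - 2, leaving 0
The remainder is 0, so f(x) = g(x) · h(x) with h(x) = 3·x^2 + 2. Hence g | f, i.e. f ∈ (g).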